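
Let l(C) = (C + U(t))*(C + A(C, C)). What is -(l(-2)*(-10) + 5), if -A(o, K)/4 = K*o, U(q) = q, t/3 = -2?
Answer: 1435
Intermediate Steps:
t = -6 (t = 3*(-2) = -6)
A(o, K) = -4*K*o
l(C) = (-6 + C)*(C - 4*C²) (l(C) = (C - 6)*(C - 4*C*C) = (-6 + C)*(C - 4*C²))
-(l(-2)*(-10) + 5) = -(-2*(-6 - 4*(-2)² + 25*(-2))*(-10) + 5) = -(-2*(-6 - 4*4 - 50)*(-10) + 5) = -(-2*(-6 - 16 - 50)*(-10) + 5) = -(-2*(-72)*(-10) + 5) = -(144*(-10) + 5) = -(-1440 + 5) = -1*(-1435) = 1435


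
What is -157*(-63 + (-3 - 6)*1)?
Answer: 11304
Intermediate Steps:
-157*(-63 + (-3 - 6)*1) = -157*(-63 - 9*1) = -157*(-63 - 9) = -157*(-72) = 11304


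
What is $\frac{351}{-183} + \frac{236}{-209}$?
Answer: $- \frac{38849}{12749} \approx -3.0472$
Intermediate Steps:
$\frac{351}{-183} + \frac{236}{-209} = 351 \left(- \frac{1}{183}\right) + 236 \left(- \frac{1}{209}\right) = - \frac{117}{61} - \frac{236}{209} = - \frac{38849}{12749}$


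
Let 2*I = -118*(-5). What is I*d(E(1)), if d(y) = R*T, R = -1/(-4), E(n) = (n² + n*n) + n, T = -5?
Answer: -1475/4 ≈ -368.75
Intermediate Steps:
E(n) = n + 2*n² (E(n) = (n² + n²) + n = 2*n² + n = n + 2*n²)
R = ¼ (R = -1*(-¼) = ¼ ≈ 0.25000)
d(y) = -5/4 (d(y) = (¼)*(-5) = -5/4)
I = 295 (I = (-118*(-5))/2 = (½)*590 = 295)
I*d(E(1)) = 295*(-5/4) = -1475/4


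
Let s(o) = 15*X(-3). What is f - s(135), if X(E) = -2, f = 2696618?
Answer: 2696648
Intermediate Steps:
s(o) = -30 (s(o) = 15*(-2) = -30)
f - s(135) = 2696618 - 1*(-30) = 2696618 + 30 = 2696648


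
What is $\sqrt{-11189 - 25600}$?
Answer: $i \sqrt{36789} \approx 191.8 i$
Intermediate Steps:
$\sqrt{-11189 - 25600} = \sqrt{-36789} = i \sqrt{36789}$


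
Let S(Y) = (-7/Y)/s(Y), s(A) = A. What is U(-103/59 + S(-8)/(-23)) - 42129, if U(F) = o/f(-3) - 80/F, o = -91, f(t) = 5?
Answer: -31829176208/756015 ≈ -42101.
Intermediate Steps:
S(Y) = -7/Y² (S(Y) = (-7/Y)/Y = -7/Y²)
U(F) = -91/5 - 80/F
U(-103/59 + S(-8)/(-23)) - 42129 = (-91/5 - 80/(-103/59 - 7/(-8)²/(-23))) - 42129 = (-91/5 - 80/(-103*1/59 - 7*1/64*(-1/23))) - 42129 = (-91/5 - 80/(-103/59 - 7/64*(-1/23))) - 42129 = (-91/5 - 80/(-103/59 + 7/1472)) - 42129 = (-91/5 - 80/(-151203/86848)) - 42129 = (-91/5 - 80*(-86848/151203)) - 42129 = (-91/5 + 6947840/151203) - 42129 = 20979727/756015 - 42129 = -31829176208/756015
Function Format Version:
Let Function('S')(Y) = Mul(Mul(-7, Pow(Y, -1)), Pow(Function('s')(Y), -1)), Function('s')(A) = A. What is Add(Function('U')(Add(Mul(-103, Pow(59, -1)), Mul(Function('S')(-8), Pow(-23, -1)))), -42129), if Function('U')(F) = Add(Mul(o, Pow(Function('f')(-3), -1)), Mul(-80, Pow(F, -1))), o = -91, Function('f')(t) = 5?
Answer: Rational(-31829176208, 756015) ≈ -42101.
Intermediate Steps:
Function('S')(Y) = Mul(-7, Pow(Y, -2)) (Function('S')(Y) = Mul(Mul(-7, Pow(Y, -1)), Pow(Y, -1)) = Mul(-7, Pow(Y, -2)))
Function('U')(F) = Add(Rational(-91, 5), Mul(-80, Pow(F, -1))) (Function('U')(F) = Add(Mul(-91, Pow(5, -1)), Mul(-80, Pow(F, -1))) = Add(Mul(-91, Rational(1, 5)), Mul(-80, Pow(F, -1))) = Add(Rational(-91, 5), Mul(-80, Pow(F, -1))))
Add(Function('U')(Add(Mul(-103, Pow(59, -1)), Mul(Function('S')(-8), Pow(-23, -1)))), -42129) = Add(Add(Rational(-91, 5), Mul(-80, Pow(Add(Mul(-103, Pow(59, -1)), Mul(Mul(-7, Pow(-8, -2)), Pow(-23, -1))), -1))), -42129) = Add(Add(Rational(-91, 5), Mul(-80, Pow(Add(Mul(-103, Rational(1, 59)), Mul(Mul(-7, Rational(1, 64)), Rational(-1, 23))), -1))), -42129) = Add(Add(Rational(-91, 5), Mul(-80, Pow(Add(Rational(-103, 59), Mul(Rational(-7, 64), Rational(-1, 23))), -1))), -42129) = Add(Add(Rational(-91, 5), Mul(-80, Pow(Add(Rational(-103, 59), Rational(7, 1472)), -1))), -42129) = Add(Add(Rational(-91, 5), Mul(-80, Pow(Rational(-151203, 86848), -1))), -42129) = Add(Add(Rational(-91, 5), Mul(-80, Rational(-86848, 151203))), -42129) = Add(Add(Rational(-91, 5), Rational(6947840, 151203)), -42129) = Add(Rational(20979727, 756015), -42129) = Rational(-31829176208, 756015)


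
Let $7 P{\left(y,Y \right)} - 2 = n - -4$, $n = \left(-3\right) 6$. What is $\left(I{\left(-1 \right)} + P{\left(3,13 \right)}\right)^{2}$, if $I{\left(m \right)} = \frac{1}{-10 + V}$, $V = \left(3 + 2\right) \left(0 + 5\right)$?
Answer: $\frac{29929}{11025} \approx 2.7146$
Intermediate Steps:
$n = -18$
$V = 25$ ($V = 5 \cdot 5 = 25$)
$P{\left(y,Y \right)} = - \frac{12}{7}$ ($P{\left(y,Y \right)} = \frac{2}{7} + \frac{-18 - -4}{7} = \frac{2}{7} + \frac{-18 + 4}{7} = \frac{2}{7} + \frac{1}{7} \left(-14\right) = \frac{2}{7} - 2 = - \frac{12}{7}$)
$I{\left(m \right)} = \frac{1}{15}$ ($I{\left(m \right)} = \frac{1}{-10 + 25} = \frac{1}{15}$)
$\left(I{\left(-1 \right)} + P{\left(3,13 \right)}\right)^{2} = \left(\frac{1}{15} - \frac{12}{7}\right)^{2} = \left(- \frac{173}{105}\right)^{2} = \frac{29929}{11025}$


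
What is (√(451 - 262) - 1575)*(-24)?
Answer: 37800 - 72*√21 ≈ 37470.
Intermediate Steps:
(√(451 - 262) - 1575)*(-24) = (√189 - 1575)*(-24) = (3*√21 - 1575)*(-24) = (-1575 + 3*√21)*(-24) = 37800 - 72*√21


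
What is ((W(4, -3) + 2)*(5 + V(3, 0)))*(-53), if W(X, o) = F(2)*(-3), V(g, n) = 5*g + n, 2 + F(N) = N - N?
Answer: -8480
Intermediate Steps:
F(N) = -2 (F(N) = -2 + (N - N) = -2 + 0 = -2)
V(g, n) = n + 5*g
W(X, o) = 6 (W(X, o) = -2*(-3) = 6)
((W(4, -3) + 2)*(5 + V(3, 0)))*(-53) = ((6 + 2)*(5 + (0 + 5*3)))*(-53) = (8*(5 + (0 + 15)))*(-53) = (8*(5 + 15))*(-53) = (8*20)*(-53) = 160*(-53) = -8480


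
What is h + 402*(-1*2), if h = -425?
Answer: -1229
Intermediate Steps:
h + 402*(-1*2) = -425 + 402*(-1*2) = -425 + 402*(-2) = -425 - 804 = -1229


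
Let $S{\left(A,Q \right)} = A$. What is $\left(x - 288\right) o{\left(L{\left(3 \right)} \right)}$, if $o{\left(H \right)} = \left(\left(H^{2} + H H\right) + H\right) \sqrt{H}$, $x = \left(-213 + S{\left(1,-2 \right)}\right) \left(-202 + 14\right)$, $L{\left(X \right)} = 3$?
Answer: $830928 \sqrt{3} \approx 1.4392 \cdot 10^{6}$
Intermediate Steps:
$x = 39856$ ($x = \left(-213 + 1\right) \left(-202 + 14\right) = \left(-212\right) \left(-188\right) = 39856$)
$o{\left(H \right)} = \sqrt{H} \left(H + 2 H^{2}\right)$ ($o{\left(H \right)} = \left(\left(H^{2} + H^{2}\right) + H\right) \sqrt{H} = \left(2 H^{2} + H\right) \sqrt{H} = \left(H + 2 H^{2}\right) \sqrt{H} = \sqrt{H} \left(H + 2 H^{2}\right)$)
$\left(x - 288\right) o{\left(L{\left(3 \right)} \right)} = \left(39856 - 288\right) 3^{\frac{3}{2}} \left(1 + 2 \cdot 3\right) = 39568 \cdot 3 \sqrt{3} \left(1 + 6\right) = 39568 \cdot 3 \sqrt{3} \cdot 7 = 39568 \cdot 21 \sqrt{3} = 830928 \sqrt{3}$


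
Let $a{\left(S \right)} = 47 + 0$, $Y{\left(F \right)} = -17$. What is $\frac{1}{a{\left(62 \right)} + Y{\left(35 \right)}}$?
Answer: $\frac{1}{30} \approx 0.033333$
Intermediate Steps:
$a{\left(S \right)} = 47$
$\frac{1}{a{\left(62 \right)} + Y{\left(35 \right)}} = \frac{1}{47 - 17} = \frac{1}{30}$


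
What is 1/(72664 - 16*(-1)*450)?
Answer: 1/79864 ≈ 1.2521e-5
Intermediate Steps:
1/(72664 - 16*(-1)*450) = 1/(72664 + 16*450) = 1/(72664 + 7200) = 1/79864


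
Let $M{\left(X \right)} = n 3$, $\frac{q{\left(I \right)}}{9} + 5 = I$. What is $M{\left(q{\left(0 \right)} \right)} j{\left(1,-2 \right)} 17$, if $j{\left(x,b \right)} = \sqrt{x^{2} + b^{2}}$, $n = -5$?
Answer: $- 255 \sqrt{5} \approx -570.2$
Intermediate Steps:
$q{\left(I \right)} = -45 + 9 I$
$M{\left(X \right)} = -15$ ($M{\left(X \right)} = \left(-5\right) 3 = -15$)
$j{\left(x,b \right)} = \sqrt{b^{2} + x^{2}}$
$M{\left(q{\left(0 \right)} \right)} j{\left(1,-2 \right)} 17 = - 15 \sqrt{\left(-2\right)^{2} + 1^{2}} \cdot 17 = - 15 \sqrt{4 + 1} \cdot 17 = - 15 \sqrt{5} \cdot 17 = - 255 \sqrt{5}$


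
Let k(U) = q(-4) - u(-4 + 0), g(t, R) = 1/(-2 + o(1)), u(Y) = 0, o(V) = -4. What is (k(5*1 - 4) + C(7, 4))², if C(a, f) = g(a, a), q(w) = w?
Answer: 625/36 ≈ 17.361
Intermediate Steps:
g(t, R) = -⅙ (g(t, R) = 1/(-2 - 4) = 1/(-6) = -⅙)
C(a, f) = -⅙
k(U) = -4 (k(U) = -4 - 1*0 = -4 + 0 = -4)
(k(5*1 - 4) + C(7, 4))² = (-4 - ⅙)² = (-25/6)² = 625/36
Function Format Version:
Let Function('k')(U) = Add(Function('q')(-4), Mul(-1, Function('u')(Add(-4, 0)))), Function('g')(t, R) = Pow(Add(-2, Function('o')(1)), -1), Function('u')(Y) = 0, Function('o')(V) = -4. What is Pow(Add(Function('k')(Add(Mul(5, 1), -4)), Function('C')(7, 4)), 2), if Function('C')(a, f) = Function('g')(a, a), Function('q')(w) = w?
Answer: Rational(625, 36) ≈ 17.361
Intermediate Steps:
Function('g')(t, R) = Rational(-1, 6) (Function('g')(t, R) = Pow(Add(-2, -4), -1) = Pow(-6, -1) = Rational(-1, 6))
Function('C')(a, f) = Rational(-1, 6)
Function('k')(U) = -4 (Function('k')(U) = Add(-4, Mul(-1, 0)) = Add(-4, 0) = -4)
Pow(Add(Function('k')(Add(Mul(5, 1), -4)), Function('C')(7, 4)), 2) = Pow(Add(-4, Rational(-1, 6)), 2) = Pow(Rational(-25, 6), 2) = Rational(625, 36)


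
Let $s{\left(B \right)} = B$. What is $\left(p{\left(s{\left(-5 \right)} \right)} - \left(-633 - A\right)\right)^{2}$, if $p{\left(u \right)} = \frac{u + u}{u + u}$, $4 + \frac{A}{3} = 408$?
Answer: $3407716$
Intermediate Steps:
$A = 1212$ ($A = -12 + 3 \cdot 408 = -12 + 1224 = 1212$)
$p{\left(u \right)} = 1$ ($p{\left(u \right)} = \frac{2 u}{2 u} = 2 u \frac{1}{2 u} = 1$)
$\left(p{\left(s{\left(-5 \right)} \right)} - \left(-633 - A\right)\right)^{2} = \left(1 - \left(-633 - 1212\right)\right)^{2} = \left(1 - -1845\right)^{2} = \left(1 + 1845\right)^{2} = 1846^{2} = 3407716$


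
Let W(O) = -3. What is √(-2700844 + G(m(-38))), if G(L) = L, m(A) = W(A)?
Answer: I*√2700847 ≈ 1643.4*I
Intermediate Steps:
m(A) = -3
√(-2700844 + G(m(-38))) = √(-2700844 - 3) = √(-2700847) = I*√2700847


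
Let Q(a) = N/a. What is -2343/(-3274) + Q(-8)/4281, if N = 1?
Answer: 40119895/56063976 ≈ 0.71561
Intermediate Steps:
Q(a) = 1/a
-2343/(-3274) + Q(-8)/4281 = -2343/(-3274) + 1/(-8*4281) = -2343*(-1/3274) - ⅛*1/4281 = 2343/3274 - 1/34248 = 40119895/56063976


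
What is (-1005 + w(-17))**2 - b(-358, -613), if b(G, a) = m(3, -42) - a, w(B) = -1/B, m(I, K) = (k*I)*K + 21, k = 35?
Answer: 292954320/289 ≈ 1.0137e+6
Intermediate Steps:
m(I, K) = 21 + 35*I*K (m(I, K) = (35*I)*K + 21 = 35*I*K + 21 = 21 + 35*I*K)
b(G, a) = -4389 - a (b(G, a) = (21 + 35*3*(-42)) - a = (21 - 4410) - a = -4389 - a)
(-1005 + w(-17))**2 - b(-358, -613) = (-1005 - 1/(-17))**2 - (-4389 - 1*(-613)) = (-1005 - 1*(-1/17))**2 - (-4389 + 613) = (-1005 + 1/17)**2 - 1*(-3776) = (-17084/17)**2 + 3776 = 291863056/289 + 3776 = 292954320/289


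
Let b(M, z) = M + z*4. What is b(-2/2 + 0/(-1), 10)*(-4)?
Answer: -156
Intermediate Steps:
b(M, z) = M + 4*z
b(-2/2 + 0/(-1), 10)*(-4) = ((-2/2 + 0/(-1)) + 4*10)*(-4) = ((-2*1/2 + 0*(-1)) + 40)*(-4) = ((-1 + 0) + 40)*(-4) = (-1 + 40)*(-4) = 39*(-4) = -156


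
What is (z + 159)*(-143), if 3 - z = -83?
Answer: -35035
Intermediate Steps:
z = 86 (z = 3 - 1*(-83) = 3 + 83 = 86)
(z + 159)*(-143) = (86 + 159)*(-143) = 245*(-143) = -35035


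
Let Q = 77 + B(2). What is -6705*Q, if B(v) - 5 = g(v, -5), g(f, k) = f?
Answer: -563220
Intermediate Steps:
B(v) = 5 + v
Q = 84 (Q = 77 + (5 + 2) = 77 + 7 = 84)
-6705*Q = -6705*84 = -2235*252 = -563220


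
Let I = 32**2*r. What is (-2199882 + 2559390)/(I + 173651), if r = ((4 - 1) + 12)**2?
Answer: 359508/404051 ≈ 0.88976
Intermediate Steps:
r = 225 (r = (3 + 12)**2 = 15**2 = 225)
I = 230400 (I = 32**2*225 = 1024*225 = 230400)
(-2199882 + 2559390)/(I + 173651) = (-2199882 + 2559390)/(230400 + 173651) = 359508/404051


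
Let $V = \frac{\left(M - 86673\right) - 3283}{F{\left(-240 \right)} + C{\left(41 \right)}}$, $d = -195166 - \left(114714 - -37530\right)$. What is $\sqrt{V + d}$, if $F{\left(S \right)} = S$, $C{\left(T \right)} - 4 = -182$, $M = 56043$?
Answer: $\frac{i \sqrt{501542886}}{38} \approx 589.35 i$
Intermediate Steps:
$C{\left(T \right)} = -178$ ($C{\left(T \right)} = 4 - 182 = -178$)
$d = -347410$ ($d = -195166 - \left(114714 + 37530\right) = -195166 - 152244 = -347410$)
$V = \frac{3083}{38}$ ($V = \frac{\left(56043 - 86673\right) - 3283}{-240 - 178} = \frac{\left(56043 - 86673\right) - 3283}{-418} = \left(-30630 - 3283\right) \left(- \frac{1}{418}\right) = \left(-33913\right) \left(- \frac{1}{418}\right) = \frac{3083}{38} \approx 81.132$)
$\sqrt{V + d} = \sqrt{\frac{3083}{38} - 347410} = \sqrt{- \frac{13198497}{38}} = \frac{i \sqrt{501542886}}{38}$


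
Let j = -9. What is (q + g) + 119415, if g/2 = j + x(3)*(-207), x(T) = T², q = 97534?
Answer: 213205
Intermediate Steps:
g = -3744 (g = 2*(-9 + 3²*(-207)) = 2*(-9 + 9*(-207)) = 2*(-9 - 1863) = 2*(-1872) = -3744)
(q + g) + 119415 = (97534 - 3744) + 119415 = 93790 + 119415 = 213205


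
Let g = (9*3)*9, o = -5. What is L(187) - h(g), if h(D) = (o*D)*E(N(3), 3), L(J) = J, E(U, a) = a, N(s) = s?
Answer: 3832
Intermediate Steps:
g = 243 (g = 27*9 = 243)
h(D) = -15*D (h(D) = -5*D*3 = -15*D)
L(187) - h(g) = 187 - (-15)*243 = 187 - 1*(-3645) = 187 + 3645 = 3832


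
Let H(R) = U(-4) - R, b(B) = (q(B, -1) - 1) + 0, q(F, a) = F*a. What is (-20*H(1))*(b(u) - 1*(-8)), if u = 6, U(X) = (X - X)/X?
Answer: 20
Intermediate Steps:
U(X) = 0 (U(X) = 0/X = 0)
b(B) = -1 - B (b(B) = (B*(-1) - 1) + 0 = (-B - 1) + 0 = (-1 - B) + 0 = -1 - B)
H(R) = -R (H(R) = 0 - R = -R)
(-20*H(1))*(b(u) - 1*(-8)) = (-(-20))*((-1 - 1*6) - 1*(-8)) = (-20*(-1))*((-1 - 6) + 8) = 20*(-7 + 8) = 20*1 = 20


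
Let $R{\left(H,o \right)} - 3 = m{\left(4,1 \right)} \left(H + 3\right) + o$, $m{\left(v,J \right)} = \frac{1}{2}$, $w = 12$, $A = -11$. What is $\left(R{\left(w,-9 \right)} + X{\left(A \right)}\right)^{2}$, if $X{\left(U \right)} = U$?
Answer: $\frac{361}{4} \approx 90.25$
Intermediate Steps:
$m{\left(v,J \right)} = \frac{1}{2}$
$R{\left(H,o \right)} = \frac{9}{2} + o + \frac{H}{2}$ ($R{\left(H,o \right)} = 3 + \left(\frac{H + 3}{2} + o\right) = 3 + \left(\frac{3 + H}{2} + o\right) = 3 + \left(\left(\frac{3}{2} + \frac{H}{2}\right) + o\right) = 3 + \left(\frac{3}{2} + o + \frac{H}{2}\right) = \frac{9}{2} + o + \frac{H}{2}$)
$\left(R{\left(w,-9 \right)} + X{\left(A \right)}\right)^{2} = \left(\left(\frac{9}{2} - 9 + \frac{1}{2} \cdot 12\right) - 11\right)^{2} = \left(\left(\frac{9}{2} - 9 + 6\right) - 11\right)^{2} = \left(\frac{3}{2} - 11\right)^{2} = \left(- \frac{19}{2}\right)^{2} = \frac{361}{4}$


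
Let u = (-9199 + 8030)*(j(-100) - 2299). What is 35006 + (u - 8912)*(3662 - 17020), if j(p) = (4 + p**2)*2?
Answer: 276654006420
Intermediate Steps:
j(p) = 8 + 2*p**2
u = -20701821 (u = (-9199 + 8030)*((8 + 2*(-100)**2) - 2299) = -1169*((8 + 2*10000) - 2299) = -1169*((8 + 20000) - 2299) = -1169*(20008 - 2299) = -1169*17709 = -20701821)
35006 + (u - 8912)*(3662 - 17020) = 35006 + (-20701821 - 8912)*(3662 - 17020) = 35006 - 20710733*(-13358) = 35006 + 276653971414 = 276654006420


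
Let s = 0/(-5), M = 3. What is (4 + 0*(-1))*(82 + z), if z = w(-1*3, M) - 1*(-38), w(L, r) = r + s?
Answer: 492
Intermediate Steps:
s = 0 (s = 0*(-1/5) = 0)
w(L, r) = r (w(L, r) = r + 0 = r)
z = 41 (z = 3 - 1*(-38) = 3 + 38 = 41)
(4 + 0*(-1))*(82 + z) = (4 + 0*(-1))*(82 + 41) = (4 + 0)*123 = 4*123 = 492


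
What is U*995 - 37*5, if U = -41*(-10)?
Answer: 407765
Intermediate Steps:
U = 410
U*995 - 37*5 = 410*995 - 37*5 = 407950 - 185 = 407765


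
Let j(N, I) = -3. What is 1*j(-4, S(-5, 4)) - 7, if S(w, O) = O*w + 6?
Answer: -10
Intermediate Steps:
S(w, O) = 6 + O*w
1*j(-4, S(-5, 4)) - 7 = 1*(-3) - 7 = -3 - 7 = -10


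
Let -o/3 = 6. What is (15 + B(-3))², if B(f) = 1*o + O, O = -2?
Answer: 25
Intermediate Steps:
o = -18 (o = -3*6 = -18)
B(f) = -20 (B(f) = 1*(-18) - 2 = -18 - 2 = -20)
(15 + B(-3))² = (15 - 20)² = (-5)² = 25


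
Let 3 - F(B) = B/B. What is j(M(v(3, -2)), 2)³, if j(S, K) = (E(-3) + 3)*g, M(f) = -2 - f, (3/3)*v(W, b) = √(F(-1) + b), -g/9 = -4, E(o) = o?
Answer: 0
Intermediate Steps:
g = 36 (g = -9*(-4) = 36)
F(B) = 2 (F(B) = 3 - B/B = 3 - 1*1 = 3 - 1 = 2)
v(W, b) = √(2 + b)
j(S, K) = 0 (j(S, K) = (-3 + 3)*36 = 0*36 = 0)
j(M(v(3, -2)), 2)³ = 0³ = 0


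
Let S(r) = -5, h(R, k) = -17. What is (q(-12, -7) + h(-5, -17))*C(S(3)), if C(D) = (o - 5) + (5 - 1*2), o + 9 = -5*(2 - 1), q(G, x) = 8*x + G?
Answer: 1360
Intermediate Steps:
q(G, x) = G + 8*x
o = -14 (o = -9 - 5*(2 - 1) = -9 - 5*1 = -9 - 5 = -14)
C(D) = -16 (C(D) = (-14 - 5) + (5 - 1*2) = -19 + (5 - 2) = -19 + 3 = -16)
(q(-12, -7) + h(-5, -17))*C(S(3)) = ((-12 + 8*(-7)) - 17)*(-16) = ((-12 - 56) - 17)*(-16) = (-68 - 17)*(-16) = -85*(-16) = 1360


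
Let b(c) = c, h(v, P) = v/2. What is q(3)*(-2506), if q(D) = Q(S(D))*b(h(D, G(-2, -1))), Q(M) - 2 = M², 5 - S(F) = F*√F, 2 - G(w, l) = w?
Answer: -202986 + 112770*√3 ≈ -7662.6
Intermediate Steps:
G(w, l) = 2 - w
h(v, P) = v/2 (h(v, P) = v*(½) = v/2)
S(F) = 5 - F^(3/2) (S(F) = 5 - F*√F = 5 - F^(3/2))
Q(M) = 2 + M²
q(D) = D*(2 + (5 - D^(3/2))²)/2 (q(D) = (2 + (5 - D^(3/2))²)*(D/2) = D*(2 + (5 - D^(3/2))²)/2)
q(3)*(-2506) = ((½)*3*(2 + (-5 + 3^(3/2))²))*(-2506) = ((½)*3*(2 + (-5 + 3*√3)²))*(-2506) = (3 + 3*(-5 + 3*√3)²/2)*(-2506) = -7518 - 3759*(-5 + 3*√3)²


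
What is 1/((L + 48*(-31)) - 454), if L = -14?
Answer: -1/1956 ≈ -0.00051125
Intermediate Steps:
1/((L + 48*(-31)) - 454) = 1/((-14 + 48*(-31)) - 454) = 1/((-14 - 1488) - 454) = 1/(-1502 - 454) = 1/(-1956) = -1/1956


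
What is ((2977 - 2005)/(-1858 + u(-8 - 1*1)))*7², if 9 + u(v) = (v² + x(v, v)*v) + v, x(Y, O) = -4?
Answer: -47628/1759 ≈ -27.077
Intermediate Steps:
u(v) = -9 + v² - 3*v (u(v) = -9 + ((v² - 4*v) + v) = -9 + (v² - 3*v) = -9 + v² - 3*v)
((2977 - 2005)/(-1858 + u(-8 - 1*1)))*7² = ((2977 - 2005)/(-1858 + (-9 + (-8 - 1*1)² - 3*(-8 - 1*1))))*7² = (972/(-1858 + (-9 + (-8 - 1)² - 3*(-8 - 1))))*49 = (972/(-1858 + (-9 + (-9)² - 3*(-9))))*49 = (972/(-1858 + (-9 + 81 + 27)))*49 = (972/(-1858 + 99))*49 = (972/(-1759))*49 = (972*(-1/1759))*49 = -972/1759*49 = -47628/1759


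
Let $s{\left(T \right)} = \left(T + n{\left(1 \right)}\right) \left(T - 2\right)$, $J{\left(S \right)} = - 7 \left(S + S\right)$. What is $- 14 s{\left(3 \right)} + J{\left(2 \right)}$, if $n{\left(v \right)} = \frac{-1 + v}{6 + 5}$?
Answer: $-70$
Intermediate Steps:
$J{\left(S \right)} = - 14 S$ ($J{\left(S \right)} = - 7 \cdot 2 S = - 14 S$)
$n{\left(v \right)} = - \frac{1}{11} + \frac{v}{11}$ ($n{\left(v \right)} = \frac{-1 + v}{11} = \left(-1 + v\right) \frac{1}{11} = - \frac{1}{11} + \frac{v}{11}$)
$s{\left(T \right)} = T \left(-2 + T\right)$ ($s{\left(T \right)} = \left(T + \left(- \frac{1}{11} + \frac{1}{11} \cdot 1\right)\right) \left(T - 2\right) = \left(T + \left(- \frac{1}{11} + \frac{1}{11}\right)\right) \left(-2 + T\right) = \left(T + 0\right) \left(-2 + T\right) = T \left(-2 + T\right)$)
$- 14 s{\left(3 \right)} + J{\left(2 \right)} = - 14 \cdot 3 \left(-2 + 3\right) - 28 = - 14 \cdot 3 \cdot 1 - 28 = \left(-14\right) 3 - 28 = -42 - 28 = -70$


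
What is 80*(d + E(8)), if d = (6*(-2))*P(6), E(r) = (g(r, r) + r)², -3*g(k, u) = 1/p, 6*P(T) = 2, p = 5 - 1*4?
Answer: 39440/9 ≈ 4382.2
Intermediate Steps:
p = 1 (p = 5 - 4 = 1)
P(T) = ⅓ (P(T) = (⅙)*2 = ⅓)
g(k, u) = -⅓ (g(k, u) = -⅓/1 = -⅓*1 = -⅓)
E(r) = (-⅓ + r)²
d = -4 (d = (6*(-2))*(⅓) = -12*⅓ = -4)
80*(d + E(8)) = 80*(-4 + (-1 + 3*8)²/9) = 80*(-4 + (-1 + 24)²/9) = 80*(-4 + (⅑)*23²) = 80*(-4 + (⅑)*529) = 80*(-4 + 529/9) = 80*(493/9) = 39440/9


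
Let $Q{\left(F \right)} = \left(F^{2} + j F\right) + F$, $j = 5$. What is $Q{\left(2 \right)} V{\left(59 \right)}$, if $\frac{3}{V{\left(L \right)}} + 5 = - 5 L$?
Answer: $- \frac{4}{25} \approx -0.16$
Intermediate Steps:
$Q{\left(F \right)} = F^{2} + 6 F$ ($Q{\left(F \right)} = \left(F^{2} + 5 F\right) + F = F^{2} + 6 F$)
$V{\left(L \right)} = \frac{3}{-5 - 5 L}$
$Q{\left(2 \right)} V{\left(59 \right)} = 2 \left(6 + 2\right) \left(- \frac{3}{5 + 5 \cdot 59}\right) = 2 \cdot 8 \left(- \frac{3}{5 + 295}\right) = 16 \left(- \frac{3}{300}\right) = 16 \left(\left(-3\right) \frac{1}{300}\right) = 16 \left(- \frac{1}{100}\right) = - \frac{4}{25}$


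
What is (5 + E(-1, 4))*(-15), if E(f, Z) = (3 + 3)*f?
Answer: 15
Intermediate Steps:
E(f, Z) = 6*f
(5 + E(-1, 4))*(-15) = (5 + 6*(-1))*(-15) = (5 - 6)*(-15) = -1*(-15) = 15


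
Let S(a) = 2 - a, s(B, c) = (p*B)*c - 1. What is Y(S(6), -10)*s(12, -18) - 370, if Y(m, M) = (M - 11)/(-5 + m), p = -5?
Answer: 6443/3 ≈ 2147.7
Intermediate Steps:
s(B, c) = -1 - 5*B*c (s(B, c) = (-5*B)*c - 1 = -5*B*c - 1 = -1 - 5*B*c)
Y(m, M) = (-11 + M)/(-5 + m)
Y(S(6), -10)*s(12, -18) - 370 = ((-11 - 10)/(-5 + (2 - 1*6)))*(-1 - 5*12*(-18)) - 370 = (-21/(-5 + (2 - 6)))*(-1 + 1080) - 370 = (-21/(-5 - 4))*1079 - 370 = (-21/(-9))*1079 - 370 = -⅑*(-21)*1079 - 370 = (7/3)*1079 - 370 = 7553/3 - 370 = 6443/3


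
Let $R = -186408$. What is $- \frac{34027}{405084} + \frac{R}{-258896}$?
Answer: $\frac{4168840255}{6554664204} \approx 0.63601$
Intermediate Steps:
$- \frac{34027}{405084} + \frac{R}{-258896} = - \frac{34027}{405084} - \frac{186408}{-258896} = \left(-34027\right) \frac{1}{405084} - - \frac{23301}{32362} = - \frac{34027}{405084} + \frac{23301}{32362} = \frac{4168840255}{6554664204}$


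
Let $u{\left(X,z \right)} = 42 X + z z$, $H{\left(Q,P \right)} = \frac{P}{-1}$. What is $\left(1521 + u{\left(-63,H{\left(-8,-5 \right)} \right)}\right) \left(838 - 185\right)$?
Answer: $-718300$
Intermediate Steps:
$H{\left(Q,P \right)} = - P$ ($H{\left(Q,P \right)} = P \left(-1\right) = - P$)
$u{\left(X,z \right)} = z^{2} + 42 X$ ($u{\left(X,z \right)} = 42 X + z^{2} = z^{2} + 42 X$)
$\left(1521 + u{\left(-63,H{\left(-8,-5 \right)} \right)}\right) \left(838 - 185\right) = \left(1521 + \left(\left(\left(-1\right) \left(-5\right)\right)^{2} + 42 \left(-63\right)\right)\right) \left(838 - 185\right) = \left(1521 - \left(2646 - 5^{2}\right)\right) 653 = \left(1521 + \left(25 - 2646\right)\right) 653 = \left(1521 - 2621\right) 653 = \left(-1100\right) 653 = -718300$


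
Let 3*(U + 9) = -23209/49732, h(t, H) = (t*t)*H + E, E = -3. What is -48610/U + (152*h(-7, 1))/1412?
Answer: 2562491119484/482188469 ≈ 5314.3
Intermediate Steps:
h(t, H) = -3 + H*t² (h(t, H) = (t*t)*H - 3 = t²*H - 3 = H*t² - 3 = -3 + H*t²)
U = -1365973/149196 (U = -9 + (-23209/49732)/3 = -9 + (-23209*1/49732)/3 = -9 + (⅓)*(-23209/49732) = -9 - 23209/149196 = -1365973/149196 ≈ -9.1556)
-48610/U + (152*h(-7, 1))/1412 = -48610/(-1365973/149196) + (152*(-3 + 1*(-7)²))/1412 = -48610*(-149196/1365973) + (152*(-3 + 1*49))*(1/1412) = 7252417560/1365973 + (152*(-3 + 49))*(1/1412) = 7252417560/1365973 + (152*46)*(1/1412) = 7252417560/1365973 + 6992*(1/1412) = 7252417560/1365973 + 1748/353 = 2562491119484/482188469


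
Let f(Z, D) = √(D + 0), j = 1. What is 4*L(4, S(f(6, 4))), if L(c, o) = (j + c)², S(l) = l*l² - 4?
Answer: 100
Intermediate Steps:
f(Z, D) = √D
S(l) = -4 + l³ (S(l) = l³ - 4 = -4 + l³)
L(c, o) = (1 + c)²
4*L(4, S(f(6, 4))) = 4*(1 + 4)² = 4*5² = 4*25 = 100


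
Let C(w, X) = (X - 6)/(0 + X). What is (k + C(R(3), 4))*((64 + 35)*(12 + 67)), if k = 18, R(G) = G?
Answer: 273735/2 ≈ 1.3687e+5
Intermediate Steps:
C(w, X) = (-6 + X)/X
(k + C(R(3), 4))*((64 + 35)*(12 + 67)) = (18 + (-6 + 4)/4)*((64 + 35)*(12 + 67)) = (18 + (1/4)*(-2))*(99*79) = (18 - 1/2)*7821 = (35/2)*7821 = 273735/2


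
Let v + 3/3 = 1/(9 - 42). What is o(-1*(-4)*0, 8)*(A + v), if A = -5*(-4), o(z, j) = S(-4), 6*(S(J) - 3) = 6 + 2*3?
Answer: 3130/33 ≈ 94.849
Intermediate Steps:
v = -34/33 (v = -1 + 1/(9 - 42) = -1 + 1/(-33) = -1 - 1/33 = -34/33 ≈ -1.0303)
S(J) = 5 (S(J) = 3 + (6 + 2*3)/6 = 3 + (6 + 6)/6 = 3 + (1/6)*12 = 3 + 2 = 5)
o(z, j) = 5
A = 20
o(-1*(-4)*0, 8)*(A + v) = 5*(20 - 34/33) = 5*(626/33) = 3130/33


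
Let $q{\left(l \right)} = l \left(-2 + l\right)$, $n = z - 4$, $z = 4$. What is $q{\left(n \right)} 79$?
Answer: $0$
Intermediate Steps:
$n = 0$ ($n = 4 - 4 = 0$)
$q{\left(n \right)} 79 = 0 \left(-2 + 0\right) 79 = 0 \left(-2\right) 79 = 0 \cdot 79 = 0$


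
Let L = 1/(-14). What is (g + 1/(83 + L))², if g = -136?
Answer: 24926725924/1347921 ≈ 18493.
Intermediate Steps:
L = -1/14 ≈ -0.071429
(g + 1/(83 + L))² = (-136 + 1/(83 - 1/14))² = (-136 + 1/(1161/14))² = (-136 + 14/1161)² = (-157882/1161)² = 24926725924/1347921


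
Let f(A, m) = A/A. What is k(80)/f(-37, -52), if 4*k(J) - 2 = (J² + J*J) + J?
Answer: 6441/2 ≈ 3220.5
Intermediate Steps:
f(A, m) = 1
k(J) = ½ + J²/2 + J/4 (k(J) = ½ + ((J² + J*J) + J)/4 = ½ + ((J² + J²) + J)/4 = ½ + (2*J² + J)/4 = ½ + (J + 2*J²)/4 = ½ + (J²/2 + J/4) = ½ + J²/2 + J/4)
k(80)/f(-37, -52) = (½ + (½)*80² + (¼)*80)/1 = (½ + (½)*6400 + 20)*1 = (½ + 3200 + 20)*1 = (6441/2)*1 = 6441/2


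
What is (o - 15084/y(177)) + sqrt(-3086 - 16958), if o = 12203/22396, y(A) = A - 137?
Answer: -42166643/111980 + 2*I*sqrt(5011) ≈ -376.56 + 141.58*I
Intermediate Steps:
y(A) = -137 + A
o = 12203/22396 (o = 12203*(1/22396) = 12203/22396 ≈ 0.54487)
(o - 15084/y(177)) + sqrt(-3086 - 16958) = (12203/22396 - 15084/(-137 + 177)) + sqrt(-3086 - 16958) = (12203/22396 - 15084/40) + sqrt(-20044) = (12203/22396 - 15084*1/40) + 2*I*sqrt(5011) = (12203/22396 - 3771/10) + 2*I*sqrt(5011) = -42166643/111980 + 2*I*sqrt(5011)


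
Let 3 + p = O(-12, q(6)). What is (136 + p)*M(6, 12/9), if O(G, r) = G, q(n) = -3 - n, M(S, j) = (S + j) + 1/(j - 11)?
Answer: 76109/87 ≈ 874.82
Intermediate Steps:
M(S, j) = S + j + 1/(-11 + j) (M(S, j) = (S + j) + 1/(-11 + j) = S + j + 1/(-11 + j))
p = -15 (p = -3 - 12 = -15)
(136 + p)*M(6, 12/9) = (136 - 15)*((1 + (12/9)² - 11*6 - 132/9 + 6*(12/9))/(-11 + 12/9)) = 121*((1 + (12*(⅑))² - 66 - 132/9 + 6*(12*(⅑)))/(-11 + 12*(⅑))) = 121*((1 + (4/3)² - 66 - 11*4/3 + 6*(4/3))/(-11 + 4/3)) = 121*((1 + 16/9 - 66 - 44/3 + 8)/(-29/3)) = 121*(-3/29*(-629/9)) = 121*(629/87) = 76109/87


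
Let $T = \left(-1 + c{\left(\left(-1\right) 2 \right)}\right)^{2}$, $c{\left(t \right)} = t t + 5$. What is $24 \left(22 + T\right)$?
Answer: $2064$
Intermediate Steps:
$c{\left(t \right)} = 5 + t^{2}$ ($c{\left(t \right)} = t^{2} + 5 = 5 + t^{2}$)
$T = 64$ ($T = \left(-1 + \left(5 + \left(\left(-1\right) 2\right)^{2}\right)\right)^{2} = \left(-1 + \left(5 + \left(-2\right)^{2}\right)\right)^{2} = \left(-1 + \left(5 + 4\right)\right)^{2} = \left(-1 + 9\right)^{2} = 8^{2} = 64$)
$24 \left(22 + T\right) = 24 \left(22 + 64\right) = 24 \cdot 86 = 2064$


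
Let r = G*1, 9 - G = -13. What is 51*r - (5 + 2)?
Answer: 1115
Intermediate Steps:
G = 22 (G = 9 - 1*(-13) = 9 + 13 = 22)
r = 22 (r = 22*1 = 22)
51*r - (5 + 2) = 51*22 - (5 + 2) = 1122 - 1*7 = 1122 - 7 = 1115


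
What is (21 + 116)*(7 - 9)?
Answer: -274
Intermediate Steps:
(21 + 116)*(7 - 9) = 137*(-2) = -274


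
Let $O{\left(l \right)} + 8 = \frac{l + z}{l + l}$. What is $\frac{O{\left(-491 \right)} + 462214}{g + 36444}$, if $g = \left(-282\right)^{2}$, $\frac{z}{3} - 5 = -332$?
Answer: $\frac{113471941}{28470144} \approx 3.9856$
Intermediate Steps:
$z = -981$ ($z = 15 + 3 \left(-332\right) = 15 - 996 = -981$)
$O{\left(l \right)} = -8 + \frac{-981 + l}{2 l}$ ($O{\left(l \right)} = -8 + \frac{l - 981}{l + l} = -8 + \frac{-981 + l}{2 l}$)
$g = 79524$
$\frac{O{\left(-491 \right)} + 462214}{g + 36444} = \frac{\frac{3 \left(-327 - -2455\right)}{2 \left(-491\right)} + 462214}{79524 + 36444} = \frac{\frac{3}{2} \left(- \frac{1}{491}\right) \left(-327 + 2455\right) + 462214}{115968} = \left(\frac{3}{2} \left(- \frac{1}{491}\right) 2128 + 462214\right) \frac{1}{115968} = \left(- \frac{3192}{491} + 462214\right) \frac{1}{115968} = \frac{226943882}{491} \cdot \frac{1}{115968} = \frac{113471941}{28470144}$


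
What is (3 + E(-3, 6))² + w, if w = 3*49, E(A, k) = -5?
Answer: 151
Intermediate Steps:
w = 147
(3 + E(-3, 6))² + w = (3 - 5)² + 147 = (-2)² + 147 = 4 + 147 = 151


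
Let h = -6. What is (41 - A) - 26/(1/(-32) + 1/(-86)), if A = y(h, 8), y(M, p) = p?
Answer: 37723/59 ≈ 639.37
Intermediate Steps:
A = 8
(41 - A) - 26/(1/(-32) + 1/(-86)) = (41 - 1*8) - 26/(1/(-32) + 1/(-86)) = (41 - 8) - 26/(-1/32 - 1/86) = 33 - 26/(-59/1376) = 33 - 26*(-1376/59) = 33 + 35776/59 = 37723/59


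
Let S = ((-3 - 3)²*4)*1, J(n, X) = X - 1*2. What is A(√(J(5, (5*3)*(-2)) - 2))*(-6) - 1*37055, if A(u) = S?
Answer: -37919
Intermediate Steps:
J(n, X) = -2 + X (J(n, X) = X - 2 = -2 + X)
S = 144 (S = ((-6)²*4)*1 = (36*4)*1 = 144*1 = 144)
A(u) = 144
A(√(J(5, (5*3)*(-2)) - 2))*(-6) - 1*37055 = 144*(-6) - 1*37055 = -864 - 37055 = -37919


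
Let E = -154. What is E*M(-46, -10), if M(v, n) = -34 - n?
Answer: 3696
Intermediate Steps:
E*M(-46, -10) = -154*(-34 - 1*(-10)) = -154*(-34 + 10) = -154*(-24) = 3696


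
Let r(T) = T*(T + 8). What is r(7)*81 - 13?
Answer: 8492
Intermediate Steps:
r(T) = T*(8 + T)
r(7)*81 - 13 = (7*(8 + 7))*81 - 13 = (7*15)*81 - 13 = 105*81 - 13 = 8505 - 13 = 8492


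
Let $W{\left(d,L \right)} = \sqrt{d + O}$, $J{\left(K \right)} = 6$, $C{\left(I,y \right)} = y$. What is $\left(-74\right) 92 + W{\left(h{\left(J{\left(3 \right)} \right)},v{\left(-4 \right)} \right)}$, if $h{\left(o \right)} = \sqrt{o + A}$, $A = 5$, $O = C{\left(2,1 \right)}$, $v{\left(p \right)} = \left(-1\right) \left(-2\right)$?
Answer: $-6808 + \sqrt{1 + \sqrt{11}} \approx -6805.9$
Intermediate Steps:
$v{\left(p \right)} = 2$
$O = 1$
$h{\left(o \right)} = \sqrt{5 + o}$ ($h{\left(o \right)} = \sqrt{o + 5} = \sqrt{5 + o}$)
$W{\left(d,L \right)} = \sqrt{1 + d}$ ($W{\left(d,L \right)} = \sqrt{d + 1} = \sqrt{1 + d}$)
$\left(-74\right) 92 + W{\left(h{\left(J{\left(3 \right)} \right)},v{\left(-4 \right)} \right)} = \left(-74\right) 92 + \sqrt{1 + \sqrt{5 + 6}} = -6808 + \sqrt{1 + \sqrt{11}}$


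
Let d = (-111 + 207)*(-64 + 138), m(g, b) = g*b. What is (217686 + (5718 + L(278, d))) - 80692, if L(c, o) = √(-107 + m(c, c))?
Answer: 142712 + √77177 ≈ 1.4299e+5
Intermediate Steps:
m(g, b) = b*g
d = 7104 (d = 96*74 = 7104)
L(c, o) = √(-107 + c²) (L(c, o) = √(-107 + c*c) = √(-107 + c²))
(217686 + (5718 + L(278, d))) - 80692 = (217686 + (5718 + √(-107 + 278²))) - 80692 = (217686 + (5718 + √(-107 + 77284))) - 80692 = (217686 + (5718 + √77177)) - 80692 = (223404 + √77177) - 80692 = 142712 + √77177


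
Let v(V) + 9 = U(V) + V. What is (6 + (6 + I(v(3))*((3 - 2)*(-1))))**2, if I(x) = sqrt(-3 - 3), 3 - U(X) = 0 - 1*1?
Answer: (12 - I*sqrt(6))**2 ≈ 138.0 - 58.788*I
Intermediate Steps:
U(X) = 4 (U(X) = 3 - (0 - 1*1) = 3 - (0 - 1) = 3 - 1*(-1) = 3 + 1 = 4)
v(V) = -5 + V (v(V) = -9 + (4 + V) = -5 + V)
I(x) = I*sqrt(6) (I(x) = sqrt(-6) = I*sqrt(6))
(6 + (6 + I(v(3))*((3 - 2)*(-1))))**2 = (6 + (6 + (I*sqrt(6))*((3 - 2)*(-1))))**2 = (6 + (6 + (I*sqrt(6))*(1*(-1))))**2 = (6 + (6 + (I*sqrt(6))*(-1)))**2 = (6 + (6 - I*sqrt(6)))**2 = (12 - I*sqrt(6))**2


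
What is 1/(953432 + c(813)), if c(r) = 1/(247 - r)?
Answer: 566/539642511 ≈ 1.0488e-6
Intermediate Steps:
1/(953432 + c(813)) = 1/(953432 - 1/(-247 + 813)) = 1/(953432 - 1/566) = 1/(539642511/566) = 566/539642511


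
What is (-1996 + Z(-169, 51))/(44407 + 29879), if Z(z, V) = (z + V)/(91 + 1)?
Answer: -30625/1139052 ≈ -0.026886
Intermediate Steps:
Z(z, V) = V/92 + z/92 (Z(z, V) = (V + z)/92 = (V + z)*(1/92) = V/92 + z/92)
(-1996 + Z(-169, 51))/(44407 + 29879) = (-1996 + ((1/92)*51 + (1/92)*(-169)))/(44407 + 29879) = (-1996 + (51/92 - 169/92))/74286 = (-1996 - 59/46)*(1/74286) = -91875/46*1/74286 = -30625/1139052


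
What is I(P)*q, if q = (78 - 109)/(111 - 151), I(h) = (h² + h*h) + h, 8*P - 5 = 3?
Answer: 93/40 ≈ 2.3250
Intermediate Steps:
P = 1 (P = 5/8 + (⅛)*3 = 5/8 + 3/8 = 1)
I(h) = h + 2*h² (I(h) = (h² + h²) + h = 2*h² + h = h + 2*h²)
q = 31/40 (q = -31/(-40) = -31*(-1/40) = 31/40 ≈ 0.77500)
I(P)*q = (1*(1 + 2*1))*(31/40) = (1*(1 + 2))*(31/40) = (1*3)*(31/40) = 3*(31/40) = 93/40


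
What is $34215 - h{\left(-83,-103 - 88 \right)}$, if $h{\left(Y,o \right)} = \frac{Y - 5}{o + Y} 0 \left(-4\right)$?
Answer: $34215$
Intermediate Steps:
$h{\left(Y,o \right)} = 0$ ($h{\left(Y,o \right)} = \frac{-5 + Y}{Y + o} 0 \left(-4\right) = 0 \left(-4\right) = 0$)
$34215 - h{\left(-83,-103 - 88 \right)} = 34215 - 0 = 34215 + 0 = 34215$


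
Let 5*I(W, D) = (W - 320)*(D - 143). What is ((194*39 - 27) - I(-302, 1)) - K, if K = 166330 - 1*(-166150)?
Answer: -1713029/5 ≈ -3.4261e+5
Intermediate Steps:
I(W, D) = (-320 + W)*(-143 + D)/5 (I(W, D) = ((W - 320)*(D - 143))/5 = ((-320 + W)*(-143 + D))/5 = (-320 + W)*(-143 + D)/5)
K = 332480 (K = 166330 + 166150 = 332480)
((194*39 - 27) - I(-302, 1)) - K = ((194*39 - 27) - (9152 - 64*1 - 143/5*(-302) + (⅕)*1*(-302))) - 1*332480 = ((7566 - 27) - (9152 - 64 + 43186/5 - 302/5)) - 332480 = (7539 - 1*88324/5) - 332480 = (7539 - 88324/5) - 332480 = -50629/5 - 332480 = -1713029/5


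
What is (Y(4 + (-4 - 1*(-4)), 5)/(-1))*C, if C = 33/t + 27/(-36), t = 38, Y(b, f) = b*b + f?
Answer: -189/76 ≈ -2.4868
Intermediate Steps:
Y(b, f) = f + b² (Y(b, f) = b² + f = f + b²)
C = 9/76 (C = 33/38 + 27/(-36) = 33*(1/38) + 27*(-1/36) = 33/38 - ¾ = 9/76 ≈ 0.11842)
(Y(4 + (-4 - 1*(-4)), 5)/(-1))*C = ((5 + (4 + (-4 - 1*(-4)))²)/(-1))*(9/76) = ((5 + (4 + (-4 + 4))²)*(-1))*(9/76) = ((5 + (4 + 0)²)*(-1))*(9/76) = ((5 + 4²)*(-1))*(9/76) = ((5 + 16)*(-1))*(9/76) = (21*(-1))*(9/76) = -21*9/76 = -189/76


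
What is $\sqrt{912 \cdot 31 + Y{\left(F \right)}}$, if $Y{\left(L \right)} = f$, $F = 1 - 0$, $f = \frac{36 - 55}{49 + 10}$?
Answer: $\frac{\sqrt{98413711}}{59} \approx 168.14$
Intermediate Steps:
$f = - \frac{19}{59} \approx -0.32203$
$F = 1$ ($F = 1 + 0 = 1$)
$Y{\left(L \right)} = - \frac{19}{59}$
$\sqrt{912 \cdot 31 + Y{\left(F \right)}} = \sqrt{912 \cdot 31 - \frac{19}{59}} = \sqrt{28272 - \frac{19}{59}} = \sqrt{\frac{1668029}{59}} = \frac{\sqrt{98413711}}{59}$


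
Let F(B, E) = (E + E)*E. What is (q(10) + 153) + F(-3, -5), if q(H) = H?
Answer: 213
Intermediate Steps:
F(B, E) = 2*E**2 (F(B, E) = (2*E)*E = 2*E**2)
(q(10) + 153) + F(-3, -5) = (10 + 153) + 2*(-5)**2 = 163 + 2*25 = 163 + 50 = 213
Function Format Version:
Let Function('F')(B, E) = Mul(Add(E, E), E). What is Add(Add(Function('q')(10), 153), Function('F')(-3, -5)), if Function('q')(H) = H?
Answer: 213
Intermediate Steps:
Function('F')(B, E) = Mul(2, Pow(E, 2)) (Function('F')(B, E) = Mul(Mul(2, E), E) = Mul(2, Pow(E, 2)))
Add(Add(Function('q')(10), 153), Function('F')(-3, -5)) = Add(Add(10, 153), Mul(2, Pow(-5, 2))) = Add(163, Mul(2, 25)) = Add(163, 50) = 213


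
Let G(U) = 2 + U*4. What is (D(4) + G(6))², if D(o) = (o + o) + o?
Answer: 1444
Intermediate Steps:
D(o) = 3*o (D(o) = 2*o + o = 3*o)
G(U) = 2 + 4*U
(D(4) + G(6))² = (3*4 + (2 + 4*6))² = (12 + (2 + 24))² = (12 + 26)² = 38² = 1444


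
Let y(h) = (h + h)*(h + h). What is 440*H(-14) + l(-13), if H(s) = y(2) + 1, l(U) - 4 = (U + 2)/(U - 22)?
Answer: 261951/35 ≈ 7484.3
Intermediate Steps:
l(U) = 4 + (2 + U)/(-22 + U) (l(U) = 4 + (U + 2)/(U - 22) = 4 + (2 + U)/(-22 + U))
y(h) = 4*h² (y(h) = (2*h)*(2*h) = 4*h²)
H(s) = 17 (H(s) = 4*2² + 1 = 4*4 + 1 = 16 + 1 = 17)
440*H(-14) + l(-13) = 440*17 + (-86 + 5*(-13))/(-22 - 13) = 7480 + (-86 - 65)/(-35) = 7480 - 1/35*(-151) = 7480 + 151/35 = 261951/35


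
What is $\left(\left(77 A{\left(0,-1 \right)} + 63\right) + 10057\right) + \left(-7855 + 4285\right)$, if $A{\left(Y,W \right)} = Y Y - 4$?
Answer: $6242$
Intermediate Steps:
$A{\left(Y,W \right)} = -4 + Y^{2}$ ($A{\left(Y,W \right)} = Y^{2} - 4 = -4 + Y^{2}$)
$\left(\left(77 A{\left(0,-1 \right)} + 63\right) + 10057\right) + \left(-7855 + 4285\right) = \left(\left(77 \left(-4 + 0^{2}\right) + 63\right) + 10057\right) + \left(-7855 + 4285\right) = \left(\left(77 \left(-4 + 0\right) + 63\right) + 10057\right) - 3570 = \left(\left(77 \left(-4\right) + 63\right) + 10057\right) - 3570 = \left(\left(-308 + 63\right) + 10057\right) - 3570 = \left(-245 + 10057\right) - 3570 = 9812 - 3570 = 6242$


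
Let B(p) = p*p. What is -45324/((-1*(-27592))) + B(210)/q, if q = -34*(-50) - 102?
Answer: 143047431/5511502 ≈ 25.954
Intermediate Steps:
B(p) = p²
q = 1598 (q = 1700 - 102 = 1598)
-45324/((-1*(-27592))) + B(210)/q = -45324/((-1*(-27592))) + 210²/1598 = -45324/27592 + 44100*(1/1598) = -45324*1/27592 + 22050/799 = -11331/6898 + 22050/799 = 143047431/5511502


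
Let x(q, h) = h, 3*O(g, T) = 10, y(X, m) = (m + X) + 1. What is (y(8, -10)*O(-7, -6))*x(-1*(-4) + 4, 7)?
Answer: -70/3 ≈ -23.333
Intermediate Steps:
y(X, m) = 1 + X + m (y(X, m) = (X + m) + 1 = 1 + X + m)
O(g, T) = 10/3 (O(g, T) = (⅓)*10 = 10/3)
(y(8, -10)*O(-7, -6))*x(-1*(-4) + 4, 7) = ((1 + 8 - 10)*(10/3))*7 = -1*10/3*7 = -10/3*7 = -70/3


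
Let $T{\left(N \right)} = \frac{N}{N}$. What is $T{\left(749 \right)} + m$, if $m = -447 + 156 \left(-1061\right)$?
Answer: $-165962$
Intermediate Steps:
$T{\left(N \right)} = 1$
$m = -165963$ ($m = -447 - 165516 = -165963$)
$T{\left(749 \right)} + m = 1 - 165963 = -165962$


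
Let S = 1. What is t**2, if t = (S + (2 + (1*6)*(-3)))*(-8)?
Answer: 14400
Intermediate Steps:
t = 120 (t = (1 + (2 + (1*6)*(-3)))*(-8) = (1 + (2 + 6*(-3)))*(-8) = (1 + (2 - 18))*(-8) = (1 - 16)*(-8) = -15*(-8) = 120)
t**2 = 120**2 = 14400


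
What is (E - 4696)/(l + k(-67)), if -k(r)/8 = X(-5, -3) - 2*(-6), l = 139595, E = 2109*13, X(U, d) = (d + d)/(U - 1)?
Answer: 22721/139491 ≈ 0.16288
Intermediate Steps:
X(U, d) = 2*d/(-1 + U) (X(U, d) = (2*d)/(-1 + U) = 2*d/(-1 + U))
E = 27417
k(r) = -104 (k(r) = -8*(2*(-3)/(-1 - 5) - 2*(-6)) = -8*(2*(-3)/(-6) + 12) = -8*(2*(-3)*(-1/6) + 12) = -8*(1 + 12) = -8*13 = -104)
(E - 4696)/(l + k(-67)) = (27417 - 4696)/(139595 - 104) = 22721/139491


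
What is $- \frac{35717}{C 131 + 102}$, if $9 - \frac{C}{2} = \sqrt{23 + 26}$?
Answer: $- \frac{35717}{626} \approx -57.056$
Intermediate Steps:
$C = 4$ ($C = 18 - 2 \sqrt{23 + 26} = 18 - 2 \sqrt{49} = 18 - 14 = 4$)
$- \frac{35717}{C 131 + 102} = - \frac{35717}{4 \cdot 131 + 102} = - \frac{35717}{524 + 102} = - \frac{35717}{626}$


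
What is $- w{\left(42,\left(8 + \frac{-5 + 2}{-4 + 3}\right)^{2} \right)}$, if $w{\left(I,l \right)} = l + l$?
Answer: $-242$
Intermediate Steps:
$w{\left(I,l \right)} = 2 l$
$- w{\left(42,\left(8 + \frac{-5 + 2}{-4 + 3}\right)^{2} \right)} = - 2 \left(8 + \frac{-5 + 2}{-4 + 3}\right)^{2} = - 2 \left(8 - \frac{3}{-1}\right)^{2} = - 2 \left(8 - -3\right)^{2} = - 2 \left(8 + 3\right)^{2} = - 2 \cdot 11^{2} = - 2 \cdot 121 = \left(-1\right) 242 = -242$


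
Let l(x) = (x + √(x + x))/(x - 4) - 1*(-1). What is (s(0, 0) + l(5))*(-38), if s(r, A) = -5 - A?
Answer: -38 - 38*√10 ≈ -158.17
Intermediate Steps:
l(x) = 1 + (x + √2*√x)/(-4 + x) (l(x) = (x + √(2*x))/(-4 + x) + 1 = (x + √2*√x)/(-4 + x) + 1 = 1 + (x + √2*√x)/(-4 + x))
(s(0, 0) + l(5))*(-38) = ((-5 - 1*0) + (-4 + 2*5 + √2*√5)/(-4 + 5))*(-38) = ((-5 + 0) + (-4 + 10 + √10)/1)*(-38) = (-5 + 1*(6 + √10))*(-38) = (-5 + (6 + √10))*(-38) = (1 + √10)*(-38) = -38 - 38*√10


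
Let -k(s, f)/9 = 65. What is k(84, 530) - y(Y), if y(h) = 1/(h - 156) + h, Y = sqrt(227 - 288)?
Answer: -14272089/24397 - 24396*I*sqrt(61)/24397 ≈ -584.99 - 7.8099*I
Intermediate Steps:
k(s, f) = -585 (k(s, f) = -9*65 = -585)
Y = I*sqrt(61) (Y = sqrt(-61) = I*sqrt(61) ≈ 7.8102*I)
y(h) = h + 1/(-156 + h) (y(h) = 1/(-156 + h) + h = h + 1/(-156 + h))
k(84, 530) - y(Y) = -585 - (1 + (I*sqrt(61))**2 - 156*I*sqrt(61))/(-156 + I*sqrt(61)) = -585 - (1 - 61 - 156*I*sqrt(61))/(-156 + I*sqrt(61)) = -585 - (-60 - 156*I*sqrt(61))/(-156 + I*sqrt(61))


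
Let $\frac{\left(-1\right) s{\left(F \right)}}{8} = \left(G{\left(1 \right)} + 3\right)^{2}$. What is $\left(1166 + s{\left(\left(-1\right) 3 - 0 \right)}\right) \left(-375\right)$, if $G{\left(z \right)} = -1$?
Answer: $-425250$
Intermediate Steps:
$s{\left(F \right)} = -32$ ($s{\left(F \right)} = - 8 \left(-1 + 3\right)^{2} = - 8 \cdot 2^{2} = \left(-8\right) 4 = -32$)
$\left(1166 + s{\left(\left(-1\right) 3 - 0 \right)}\right) \left(-375\right) = \left(1166 - 32\right) \left(-375\right) = 1134 \left(-375\right) = -425250$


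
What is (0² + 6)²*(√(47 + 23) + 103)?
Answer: 3708 + 36*√70 ≈ 4009.2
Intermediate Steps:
(0² + 6)²*(√(47 + 23) + 103) = (0 + 6)²*(√70 + 103) = 6²*(103 + √70) = 36*(103 + √70) = 3708 + 36*√70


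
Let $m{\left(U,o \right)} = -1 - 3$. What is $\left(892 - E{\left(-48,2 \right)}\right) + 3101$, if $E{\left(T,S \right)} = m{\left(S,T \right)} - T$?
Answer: $3949$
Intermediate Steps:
$m{\left(U,o \right)} = -4$ ($m{\left(U,o \right)} = -1 - 3 = -4$)
$E{\left(T,S \right)} = -4 - T$
$\left(892 - E{\left(-48,2 \right)}\right) + 3101 = \left(892 - \left(-4 - -48\right)\right) + 3101 = \left(892 - \left(-4 + 48\right)\right) + 3101 = \left(892 - 44\right) + 3101 = 848 + 3101 = 3949$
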